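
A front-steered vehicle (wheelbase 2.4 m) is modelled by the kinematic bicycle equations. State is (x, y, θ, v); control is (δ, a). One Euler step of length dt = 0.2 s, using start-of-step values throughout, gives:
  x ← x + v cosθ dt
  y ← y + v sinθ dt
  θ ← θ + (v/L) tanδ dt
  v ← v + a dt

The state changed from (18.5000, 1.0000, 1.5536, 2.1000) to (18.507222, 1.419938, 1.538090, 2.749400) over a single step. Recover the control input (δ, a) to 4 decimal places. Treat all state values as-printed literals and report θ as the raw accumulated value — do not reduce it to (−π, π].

a = (v'−v)/dt = (0.649400)/0.2 = 3.2470
Δθ = θ'−θ = -0.015510;  (v·dt/L) = 2.1000·0.2/2.4 = 0.175000
tan δ = Δθ·L/(v·dt) = -0.088629  →  δ = -0.0884

δ = -0.0884, a = 3.2470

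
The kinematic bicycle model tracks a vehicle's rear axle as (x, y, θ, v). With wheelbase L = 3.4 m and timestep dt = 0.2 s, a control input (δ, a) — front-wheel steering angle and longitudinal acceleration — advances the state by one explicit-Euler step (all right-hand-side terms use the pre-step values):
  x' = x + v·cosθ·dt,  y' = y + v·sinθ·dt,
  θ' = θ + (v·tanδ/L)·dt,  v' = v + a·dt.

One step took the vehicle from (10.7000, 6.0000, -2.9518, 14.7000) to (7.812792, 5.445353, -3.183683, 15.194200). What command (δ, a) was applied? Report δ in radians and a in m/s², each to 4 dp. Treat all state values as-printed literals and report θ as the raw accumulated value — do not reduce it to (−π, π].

a = (v'−v)/dt = (0.494200)/0.2 = 2.4710
Δθ = θ'−θ = -0.231883;  (v·dt/L) = 14.7000·0.2/3.4 = 0.864706
tan δ = Δθ·L/(v·dt) = -0.268164  →  δ = -0.2620

δ = -0.2620, a = 2.4710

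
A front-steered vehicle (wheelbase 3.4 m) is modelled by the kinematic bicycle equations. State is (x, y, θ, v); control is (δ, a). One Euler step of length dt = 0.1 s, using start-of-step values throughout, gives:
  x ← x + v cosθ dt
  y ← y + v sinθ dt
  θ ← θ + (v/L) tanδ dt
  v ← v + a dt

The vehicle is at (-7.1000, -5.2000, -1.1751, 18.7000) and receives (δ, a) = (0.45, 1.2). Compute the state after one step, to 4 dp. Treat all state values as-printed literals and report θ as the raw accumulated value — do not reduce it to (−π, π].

x' = -7.1000 + 18.7000·cos(-1.1751)·0.1 = -6.3792
y' = -5.2000 + 18.7000·sin(-1.1751)·0.1 = -6.9255
θ' = -1.1751 + (18.7000/3.4)·tan(0.45)·0.1 = -0.9094
v' = 18.7000 + 1.2000·0.1 = 18.8200

(-6.3792, -6.9255, -0.9094, 18.8200)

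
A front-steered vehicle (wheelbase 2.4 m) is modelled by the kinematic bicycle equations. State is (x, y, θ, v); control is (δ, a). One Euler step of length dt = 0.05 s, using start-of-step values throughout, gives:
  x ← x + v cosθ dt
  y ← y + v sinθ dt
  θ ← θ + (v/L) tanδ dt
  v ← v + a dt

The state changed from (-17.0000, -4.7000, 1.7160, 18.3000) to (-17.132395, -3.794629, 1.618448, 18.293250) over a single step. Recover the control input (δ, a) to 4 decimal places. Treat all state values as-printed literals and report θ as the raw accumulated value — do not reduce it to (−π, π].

δ = -0.2505, a = -0.1350

a = (v'−v)/dt = (-0.006750)/0.05 = -0.1350
Δθ = θ'−θ = -0.097552;  (v·dt/L) = 18.3000·0.05/2.4 = 0.381250
tan δ = Δθ·L/(v·dt) = -0.255874  →  δ = -0.2505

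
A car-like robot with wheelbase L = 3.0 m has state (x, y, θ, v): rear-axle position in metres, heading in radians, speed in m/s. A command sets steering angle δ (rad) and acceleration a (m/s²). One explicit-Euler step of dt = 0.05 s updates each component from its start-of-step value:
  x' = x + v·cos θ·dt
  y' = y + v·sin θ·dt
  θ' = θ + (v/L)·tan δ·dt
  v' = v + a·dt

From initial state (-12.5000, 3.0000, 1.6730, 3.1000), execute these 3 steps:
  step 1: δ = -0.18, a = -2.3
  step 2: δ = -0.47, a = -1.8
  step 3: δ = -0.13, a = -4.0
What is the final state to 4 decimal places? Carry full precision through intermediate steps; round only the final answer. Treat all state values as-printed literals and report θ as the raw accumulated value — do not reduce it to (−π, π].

(-12.5394, 3.4472, 1.6320, 2.6950)

after step 1 (δ=-0.18, a=-2.3): (-12.515814, 3.154191, 1.663598, 2.985000)
after step 2 (δ=-0.47, a=-1.8): (-12.529645, 3.302799, 1.638327, 2.895000)
after step 3 (δ=-0.13, a=-4.0): (-12.539412, 3.447219, 1.632019, 2.695000)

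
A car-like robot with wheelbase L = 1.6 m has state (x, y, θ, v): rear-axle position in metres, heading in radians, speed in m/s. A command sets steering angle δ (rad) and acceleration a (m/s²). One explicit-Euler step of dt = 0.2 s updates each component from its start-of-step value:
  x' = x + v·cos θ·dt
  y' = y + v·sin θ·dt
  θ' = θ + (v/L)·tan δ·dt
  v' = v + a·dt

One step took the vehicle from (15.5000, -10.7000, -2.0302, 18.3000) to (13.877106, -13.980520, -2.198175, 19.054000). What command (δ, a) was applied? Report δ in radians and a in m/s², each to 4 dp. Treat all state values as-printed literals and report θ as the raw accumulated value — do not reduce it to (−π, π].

a = (v'−v)/dt = (0.754000)/0.2 = 3.7700
Δθ = θ'−θ = -0.167975;  (v·dt/L) = 18.3000·0.2/1.6 = 2.287500
tan δ = Δθ·L/(v·dt) = -0.073432  →  δ = -0.0733

δ = -0.0733, a = 3.7700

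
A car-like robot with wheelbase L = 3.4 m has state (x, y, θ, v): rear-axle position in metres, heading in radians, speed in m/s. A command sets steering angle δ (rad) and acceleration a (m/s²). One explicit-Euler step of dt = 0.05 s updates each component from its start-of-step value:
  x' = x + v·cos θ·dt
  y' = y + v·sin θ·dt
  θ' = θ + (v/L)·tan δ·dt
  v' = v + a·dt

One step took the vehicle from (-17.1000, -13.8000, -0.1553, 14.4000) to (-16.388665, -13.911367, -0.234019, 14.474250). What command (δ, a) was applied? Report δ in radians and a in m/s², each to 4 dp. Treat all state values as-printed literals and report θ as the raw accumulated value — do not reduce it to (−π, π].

δ = -0.3559, a = 1.4850

a = (v'−v)/dt = (0.074250)/0.05 = 1.4850
Δθ = θ'−θ = -0.078719;  (v·dt/L) = 14.4000·0.05/3.4 = 0.211765
tan δ = Δθ·L/(v·dt) = -0.371729  →  δ = -0.3559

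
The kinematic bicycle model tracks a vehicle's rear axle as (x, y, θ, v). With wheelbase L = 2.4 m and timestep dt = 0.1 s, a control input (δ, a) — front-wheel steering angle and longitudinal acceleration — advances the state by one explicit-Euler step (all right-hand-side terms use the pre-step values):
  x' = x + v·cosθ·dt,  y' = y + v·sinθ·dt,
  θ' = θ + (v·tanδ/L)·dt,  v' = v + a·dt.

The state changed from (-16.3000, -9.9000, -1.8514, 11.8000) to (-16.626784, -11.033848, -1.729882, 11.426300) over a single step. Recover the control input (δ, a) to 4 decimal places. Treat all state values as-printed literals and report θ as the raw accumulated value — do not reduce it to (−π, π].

a = (v'−v)/dt = (-0.373700)/0.1 = -3.7370
Δθ = θ'−θ = 0.121518;  (v·dt/L) = 11.8000·0.1/2.4 = 0.491667
tan δ = Δθ·L/(v·dt) = 0.247155  →  δ = 0.2423

δ = 0.2423, a = -3.7370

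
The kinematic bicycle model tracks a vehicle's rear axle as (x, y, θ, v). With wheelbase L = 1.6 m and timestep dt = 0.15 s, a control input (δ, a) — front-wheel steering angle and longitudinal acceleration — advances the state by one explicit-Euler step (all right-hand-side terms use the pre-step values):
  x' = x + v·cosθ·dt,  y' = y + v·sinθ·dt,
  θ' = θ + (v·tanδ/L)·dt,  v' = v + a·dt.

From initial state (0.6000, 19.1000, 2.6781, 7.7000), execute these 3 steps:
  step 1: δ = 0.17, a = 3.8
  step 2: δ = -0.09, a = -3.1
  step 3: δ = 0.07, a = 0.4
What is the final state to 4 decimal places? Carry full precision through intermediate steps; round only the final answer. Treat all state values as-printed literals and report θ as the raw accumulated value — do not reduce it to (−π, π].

after step 1 (δ=0.17, a=3.8): (-0.433143, 19.616372, 2.802015, 8.270000)
after step 2 (δ=-0.09, a=-3.1): (-1.602805, 20.029569, 2.732048, 7.805000)
after step 3 (δ=0.07, a=0.4): (-2.676737, 20.495752, 2.783352, 7.865000)

(-2.6767, 20.4958, 2.7834, 7.8650)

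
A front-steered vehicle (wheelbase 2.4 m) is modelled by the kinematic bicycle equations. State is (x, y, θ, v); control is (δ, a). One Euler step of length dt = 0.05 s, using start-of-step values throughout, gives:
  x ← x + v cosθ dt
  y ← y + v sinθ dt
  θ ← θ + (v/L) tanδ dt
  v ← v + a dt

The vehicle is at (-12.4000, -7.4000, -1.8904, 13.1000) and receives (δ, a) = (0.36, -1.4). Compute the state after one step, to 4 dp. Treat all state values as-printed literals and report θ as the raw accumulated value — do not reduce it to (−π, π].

(-12.6058, -8.0218, -1.7877, 13.0300)

x' = -12.4000 + 13.1000·cos(-1.8904)·0.05 = -12.6058
y' = -7.4000 + 13.1000·sin(-1.8904)·0.05 = -8.0218
θ' = -1.8904 + (13.1000/2.4)·tan(0.36)·0.05 = -1.7877
v' = 13.1000 − 1.4000·0.05 = 13.0300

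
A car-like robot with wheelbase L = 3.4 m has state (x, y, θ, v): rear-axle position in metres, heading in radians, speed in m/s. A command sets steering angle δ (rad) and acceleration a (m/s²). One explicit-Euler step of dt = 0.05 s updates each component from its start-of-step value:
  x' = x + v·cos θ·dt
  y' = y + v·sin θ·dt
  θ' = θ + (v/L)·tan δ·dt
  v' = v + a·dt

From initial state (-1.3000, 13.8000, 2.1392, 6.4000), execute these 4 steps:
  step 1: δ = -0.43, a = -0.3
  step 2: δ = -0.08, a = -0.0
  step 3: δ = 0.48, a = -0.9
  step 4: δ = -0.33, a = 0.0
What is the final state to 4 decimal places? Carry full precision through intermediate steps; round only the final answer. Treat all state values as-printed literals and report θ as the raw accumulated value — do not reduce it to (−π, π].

after step 1 (δ=-0.43, a=-0.3): (-1.472252, 14.069684, 2.096036, 6.385000)
after step 2 (δ=-0.08, a=-0.0): (-1.632330, 14.345900, 2.088508, 6.385000)
after step 3 (δ=0.48, a=-0.9): (-1.790325, 14.623314, 2.137392, 6.340000)
after step 4 (δ=-0.33, a=0.0): (-1.960479, 14.890777, 2.105456, 6.340000)

(-1.9605, 14.8908, 2.1055, 6.3400)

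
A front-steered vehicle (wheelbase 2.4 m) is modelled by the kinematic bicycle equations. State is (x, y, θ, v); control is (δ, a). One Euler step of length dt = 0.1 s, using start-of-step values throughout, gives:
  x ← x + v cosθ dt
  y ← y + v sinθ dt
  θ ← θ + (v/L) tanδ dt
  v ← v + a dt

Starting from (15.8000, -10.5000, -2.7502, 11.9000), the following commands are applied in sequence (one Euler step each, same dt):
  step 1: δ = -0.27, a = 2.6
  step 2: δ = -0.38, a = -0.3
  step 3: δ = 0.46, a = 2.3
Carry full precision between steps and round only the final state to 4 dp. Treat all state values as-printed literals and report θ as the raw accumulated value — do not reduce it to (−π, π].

after step 1 (δ=-0.27, a=2.6): (14.699989, -10.953957, -2.887426, 12.160000)
after step 2 (δ=-0.38, a=-0.3): (13.523056, -11.259706, -3.089795, 12.130000)
after step 3 (δ=0.46, a=2.3): (12.311682, -11.322509, -2.839387, 12.360000)

(12.3117, -11.3225, -2.8394, 12.3600)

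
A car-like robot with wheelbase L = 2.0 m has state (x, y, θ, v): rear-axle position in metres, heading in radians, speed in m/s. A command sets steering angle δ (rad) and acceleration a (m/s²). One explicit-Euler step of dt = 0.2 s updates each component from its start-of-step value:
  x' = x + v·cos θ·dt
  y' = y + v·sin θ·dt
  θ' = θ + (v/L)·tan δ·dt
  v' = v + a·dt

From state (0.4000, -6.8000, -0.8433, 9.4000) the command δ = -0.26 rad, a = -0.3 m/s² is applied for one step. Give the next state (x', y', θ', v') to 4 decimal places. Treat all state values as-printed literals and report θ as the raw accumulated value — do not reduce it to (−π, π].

x' = 0.4000 + 9.4000·cos(-0.8433)·0.2 = 1.6502
y' = -6.8000 + 9.4000·sin(-0.8433)·0.2 = -8.2041
θ' = -0.8433 + (9.4000/2.0)·tan(-0.26)·0.2 = -1.0934
v' = 9.4000 − 0.3000·0.2 = 9.3400

(1.6502, -8.2041, -1.0934, 9.3400)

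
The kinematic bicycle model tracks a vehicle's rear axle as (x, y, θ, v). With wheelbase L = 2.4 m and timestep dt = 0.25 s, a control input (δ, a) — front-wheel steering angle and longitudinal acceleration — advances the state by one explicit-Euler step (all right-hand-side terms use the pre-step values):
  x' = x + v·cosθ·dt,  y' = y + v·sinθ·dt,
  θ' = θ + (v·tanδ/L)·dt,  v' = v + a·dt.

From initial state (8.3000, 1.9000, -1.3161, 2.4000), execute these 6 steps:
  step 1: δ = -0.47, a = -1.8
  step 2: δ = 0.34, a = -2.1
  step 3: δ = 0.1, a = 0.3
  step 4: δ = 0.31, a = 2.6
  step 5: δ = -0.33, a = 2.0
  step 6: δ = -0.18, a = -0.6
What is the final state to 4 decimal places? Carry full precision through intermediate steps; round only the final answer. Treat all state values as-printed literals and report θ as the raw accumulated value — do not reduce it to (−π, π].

(8.9279, -1.0494, -1.4332, 2.5000)

after step 1 (δ=-0.47, a=-1.8): (8.451171, 1.319356, -1.443091, 1.950000)
after step 2 (δ=0.34, a=-2.1): (8.513258, 0.835826, -1.371239, 1.425000)
after step 3 (δ=0.1, a=0.3): (8.583879, 0.486646, -1.356345, 1.500000)
after step 4 (δ=0.31, a=2.6): (8.663684, 0.120236, -1.306294, 2.150000)
after step 5 (δ=-0.33, a=2.0): (8.804202, -0.398571, -1.383005, 2.650000)
after step 6 (δ=-0.18, a=-0.6): (8.927883, -1.049424, -1.433237, 2.500000)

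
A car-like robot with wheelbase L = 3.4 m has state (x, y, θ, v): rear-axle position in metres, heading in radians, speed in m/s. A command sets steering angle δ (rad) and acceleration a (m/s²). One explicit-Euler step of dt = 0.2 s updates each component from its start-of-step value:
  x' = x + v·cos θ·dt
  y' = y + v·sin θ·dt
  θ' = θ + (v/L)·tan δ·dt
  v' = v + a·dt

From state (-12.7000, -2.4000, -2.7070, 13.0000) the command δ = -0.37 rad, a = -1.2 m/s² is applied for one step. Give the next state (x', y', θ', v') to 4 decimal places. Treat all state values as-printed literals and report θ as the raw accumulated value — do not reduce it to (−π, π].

x' = -12.7000 + 13.0000·cos(-2.7070)·0.2 = -15.0583
y' = -2.4000 + 13.0000·sin(-2.7070)·0.2 = -3.4947
θ' = -2.7070 + (13.0000/3.4)·tan(-0.37)·0.2 = -3.0036
v' = 13.0000 − 1.2000·0.2 = 12.7600

(-15.0583, -3.4947, -3.0036, 12.7600)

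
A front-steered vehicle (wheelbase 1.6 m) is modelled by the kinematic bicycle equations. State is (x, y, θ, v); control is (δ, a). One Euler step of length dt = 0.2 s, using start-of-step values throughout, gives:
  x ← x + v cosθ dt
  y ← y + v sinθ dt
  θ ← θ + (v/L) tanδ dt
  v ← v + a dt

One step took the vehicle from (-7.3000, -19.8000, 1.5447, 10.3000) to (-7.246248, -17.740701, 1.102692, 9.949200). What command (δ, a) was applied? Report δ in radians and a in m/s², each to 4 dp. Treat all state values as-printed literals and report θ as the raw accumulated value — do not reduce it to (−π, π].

δ = -0.3307, a = -1.7540

a = (v'−v)/dt = (-0.350800)/0.2 = -1.7540
Δθ = θ'−θ = -0.442008;  (v·dt/L) = 10.3000·0.2/1.6 = 1.287500
tan δ = Δθ·L/(v·dt) = -0.343307  →  δ = -0.3307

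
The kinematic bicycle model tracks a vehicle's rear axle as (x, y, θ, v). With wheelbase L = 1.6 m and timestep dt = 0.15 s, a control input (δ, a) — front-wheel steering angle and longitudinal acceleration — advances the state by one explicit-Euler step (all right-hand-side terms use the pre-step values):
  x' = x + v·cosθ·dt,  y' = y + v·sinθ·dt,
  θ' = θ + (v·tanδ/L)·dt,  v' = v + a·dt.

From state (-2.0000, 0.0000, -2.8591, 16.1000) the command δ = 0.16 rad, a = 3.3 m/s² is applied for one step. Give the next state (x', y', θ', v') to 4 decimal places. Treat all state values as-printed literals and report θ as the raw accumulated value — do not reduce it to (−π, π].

x' = -2.0000 + 16.1000·cos(-2.8591)·0.15 = -4.3193
y' = 0.0000 + 16.1000·sin(-2.8591)·0.15 = -0.6732
θ' = -2.8591 + (16.1000/1.6)·tan(0.16)·0.15 = -2.6155
v' = 16.1000 + 3.3000·0.15 = 16.5950

(-4.3193, -0.6732, -2.6155, 16.5950)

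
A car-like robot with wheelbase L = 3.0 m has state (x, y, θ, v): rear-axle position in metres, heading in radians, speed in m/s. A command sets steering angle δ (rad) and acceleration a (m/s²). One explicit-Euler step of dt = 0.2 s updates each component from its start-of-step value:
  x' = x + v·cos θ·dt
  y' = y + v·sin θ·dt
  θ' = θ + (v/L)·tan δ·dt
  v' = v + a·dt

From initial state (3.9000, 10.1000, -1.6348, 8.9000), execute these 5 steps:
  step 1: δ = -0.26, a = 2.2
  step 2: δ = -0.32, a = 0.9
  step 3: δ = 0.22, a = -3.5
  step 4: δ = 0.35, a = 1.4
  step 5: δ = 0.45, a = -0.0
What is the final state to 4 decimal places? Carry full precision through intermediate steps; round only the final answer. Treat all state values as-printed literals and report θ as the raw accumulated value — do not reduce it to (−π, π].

after step 1 (δ=-0.26, a=2.2): (3.786151, 8.323645, -1.792639, 9.340000)
after step 2 (δ=-0.32, a=0.9): (3.375139, 6.501423, -1.998985, 9.520000)
after step 3 (δ=0.22, a=-3.5): (2.584554, 4.769317, -1.857061, 8.820000)
after step 4 (δ=0.35, a=1.4): (2.086452, 3.077102, -1.642424, 9.100000)
after step 5 (δ=0.45, a=-0.0): (1.956201, 1.261769, -1.349371, 9.100000)

(1.9562, 1.2618, -1.3494, 9.1000)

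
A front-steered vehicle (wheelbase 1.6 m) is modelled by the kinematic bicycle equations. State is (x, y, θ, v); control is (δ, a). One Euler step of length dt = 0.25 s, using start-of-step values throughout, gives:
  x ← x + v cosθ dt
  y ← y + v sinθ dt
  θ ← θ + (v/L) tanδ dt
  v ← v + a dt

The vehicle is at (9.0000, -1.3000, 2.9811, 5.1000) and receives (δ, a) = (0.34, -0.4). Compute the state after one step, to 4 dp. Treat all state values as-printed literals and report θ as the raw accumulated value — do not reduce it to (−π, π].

(7.7414, -1.0962, 3.2630, 5.0000)

x' = 9.0000 + 5.1000·cos(2.9811)·0.25 = 7.7414
y' = -1.3000 + 5.1000·sin(2.9811)·0.25 = -1.0962
θ' = 2.9811 + (5.1000/1.6)·tan(0.34)·0.25 = 3.2630
v' = 5.1000 − 0.4000·0.25 = 5.0000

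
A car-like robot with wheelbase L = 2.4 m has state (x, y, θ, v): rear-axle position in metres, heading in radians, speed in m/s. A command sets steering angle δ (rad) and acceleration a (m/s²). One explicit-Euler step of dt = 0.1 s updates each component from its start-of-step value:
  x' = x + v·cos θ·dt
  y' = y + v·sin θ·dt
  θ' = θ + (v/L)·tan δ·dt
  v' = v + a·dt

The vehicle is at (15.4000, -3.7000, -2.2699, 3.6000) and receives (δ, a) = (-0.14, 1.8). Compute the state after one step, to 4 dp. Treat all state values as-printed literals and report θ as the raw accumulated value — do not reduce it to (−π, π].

(15.1683, -3.9756, -2.2910, 3.7800)

x' = 15.4000 + 3.6000·cos(-2.2699)·0.1 = 15.1683
y' = -3.7000 + 3.6000·sin(-2.2699)·0.1 = -3.9756
θ' = -2.2699 + (3.6000/2.4)·tan(-0.14)·0.1 = -2.2910
v' = 3.6000 + 1.8000·0.1 = 3.7800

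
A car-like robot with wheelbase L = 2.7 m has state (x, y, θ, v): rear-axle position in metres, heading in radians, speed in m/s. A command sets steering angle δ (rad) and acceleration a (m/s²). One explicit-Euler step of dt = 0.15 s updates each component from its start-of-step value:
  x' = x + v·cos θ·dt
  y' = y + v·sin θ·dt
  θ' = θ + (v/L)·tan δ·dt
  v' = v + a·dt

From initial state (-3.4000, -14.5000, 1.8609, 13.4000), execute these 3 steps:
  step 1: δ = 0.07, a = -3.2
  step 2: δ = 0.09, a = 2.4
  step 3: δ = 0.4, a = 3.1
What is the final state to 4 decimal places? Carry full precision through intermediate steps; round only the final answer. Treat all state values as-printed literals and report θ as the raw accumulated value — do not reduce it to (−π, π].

(-5.4141, -8.9192, 2.2898, 13.7450)

after step 1 (δ=0.07, a=-3.2): (-3.974964, -12.573989, 1.913096, 12.920000)
after step 2 (δ=0.09, a=2.4): (-4.625462, -10.748422, 1.977871, 13.280000)
after step 3 (δ=0.4, a=3.1): (-5.414145, -8.919203, 2.289799, 13.745000)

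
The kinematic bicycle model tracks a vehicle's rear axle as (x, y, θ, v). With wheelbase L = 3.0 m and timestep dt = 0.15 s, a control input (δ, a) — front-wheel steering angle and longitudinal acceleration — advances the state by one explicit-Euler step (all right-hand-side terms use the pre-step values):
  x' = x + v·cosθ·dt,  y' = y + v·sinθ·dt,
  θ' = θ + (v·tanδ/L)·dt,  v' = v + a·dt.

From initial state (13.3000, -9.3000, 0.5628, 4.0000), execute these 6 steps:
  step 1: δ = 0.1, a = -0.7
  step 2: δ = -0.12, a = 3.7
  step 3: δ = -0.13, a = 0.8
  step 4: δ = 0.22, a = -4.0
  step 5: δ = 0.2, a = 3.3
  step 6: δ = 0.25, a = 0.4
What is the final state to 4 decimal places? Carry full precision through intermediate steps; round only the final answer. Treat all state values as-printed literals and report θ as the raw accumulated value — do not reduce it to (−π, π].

after step 1 (δ=0.1, a=-0.7): (13.807459, -8.979866, 0.582867, 3.895000)
after step 2 (δ=-0.12, a=3.7): (14.295242, -8.658283, 0.559384, 4.450000)
after step 3 (δ=-0.13, a=0.8): (14.861003, -8.304065, 0.530295, 4.570000)
after step 4 (δ=0.22, a=-4.0): (15.452355, -7.957347, 0.581392, 3.970000)
after step 5 (δ=0.2, a=3.3): (15.950014, -7.630306, 0.621630, 4.465000)
after step 6 (δ=0.25, a=0.4): (16.494474, -7.240270, 0.678635, 4.525000)

(16.4945, -7.2403, 0.6786, 4.5250)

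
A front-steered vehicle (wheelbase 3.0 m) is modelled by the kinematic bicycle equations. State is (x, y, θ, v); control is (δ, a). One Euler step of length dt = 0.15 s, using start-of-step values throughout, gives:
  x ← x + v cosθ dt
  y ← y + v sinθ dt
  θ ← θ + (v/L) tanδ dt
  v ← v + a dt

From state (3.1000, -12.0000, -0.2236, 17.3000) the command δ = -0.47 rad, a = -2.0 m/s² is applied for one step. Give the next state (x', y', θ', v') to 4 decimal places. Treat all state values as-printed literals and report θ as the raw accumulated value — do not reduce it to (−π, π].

x' = 3.1000 + 17.3000·cos(-0.2236)·0.15 = 5.6304
y' = -12.0000 + 17.3000·sin(-0.2236)·0.15 = -12.5754
θ' = -0.2236 + (17.3000/3.0)·tan(-0.47)·0.15 = -0.6630
v' = 17.3000 − 2.0000·0.15 = 17.0000

(5.6304, -12.5754, -0.6630, 17.0000)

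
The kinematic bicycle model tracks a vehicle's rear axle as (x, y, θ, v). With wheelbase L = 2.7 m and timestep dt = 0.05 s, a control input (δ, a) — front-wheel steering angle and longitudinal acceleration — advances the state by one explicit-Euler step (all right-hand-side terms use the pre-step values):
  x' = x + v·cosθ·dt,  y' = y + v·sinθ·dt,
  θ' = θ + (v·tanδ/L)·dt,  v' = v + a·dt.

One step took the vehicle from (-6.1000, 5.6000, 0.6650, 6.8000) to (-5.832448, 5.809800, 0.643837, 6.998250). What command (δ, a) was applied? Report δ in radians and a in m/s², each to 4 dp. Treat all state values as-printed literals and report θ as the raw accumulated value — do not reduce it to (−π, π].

a = (v'−v)/dt = (0.198250)/0.05 = 3.9650
Δθ = θ'−θ = -0.021163;  (v·dt/L) = 6.8000·0.05/2.7 = 0.125926
tan δ = Δθ·L/(v·dt) = -0.168059  →  δ = -0.1665

δ = -0.1665, a = 3.9650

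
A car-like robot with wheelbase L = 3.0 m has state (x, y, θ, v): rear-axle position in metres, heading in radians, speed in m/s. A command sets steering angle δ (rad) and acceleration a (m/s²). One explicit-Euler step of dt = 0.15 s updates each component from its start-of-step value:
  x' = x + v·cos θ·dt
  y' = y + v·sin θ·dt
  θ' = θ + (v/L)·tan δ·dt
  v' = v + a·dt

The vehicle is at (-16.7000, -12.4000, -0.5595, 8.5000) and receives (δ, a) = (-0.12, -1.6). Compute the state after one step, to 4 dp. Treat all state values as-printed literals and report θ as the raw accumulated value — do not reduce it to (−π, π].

x' = -16.7000 + 8.5000·cos(-0.5595)·0.15 = -15.6194
y' = -12.4000 + 8.5000·sin(-0.5595)·0.15 = -13.0767
θ' = -0.5595 + (8.5000/3.0)·tan(-0.12)·0.15 = -0.6107
v' = 8.5000 − 1.6000·0.15 = 8.2600

(-15.6194, -13.0767, -0.6107, 8.2600)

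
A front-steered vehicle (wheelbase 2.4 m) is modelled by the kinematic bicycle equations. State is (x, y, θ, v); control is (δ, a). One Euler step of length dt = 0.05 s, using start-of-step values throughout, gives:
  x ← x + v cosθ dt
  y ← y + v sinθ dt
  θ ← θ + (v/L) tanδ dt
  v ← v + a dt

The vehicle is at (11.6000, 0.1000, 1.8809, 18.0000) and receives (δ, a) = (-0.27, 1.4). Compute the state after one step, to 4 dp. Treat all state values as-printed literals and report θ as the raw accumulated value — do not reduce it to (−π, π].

(11.3254, 0.9571, 1.7771, 18.0700)

x' = 11.6000 + 18.0000·cos(1.8809)·0.05 = 11.3254
y' = 0.1000 + 18.0000·sin(1.8809)·0.05 = 0.9571
θ' = 1.8809 + (18.0000/2.4)·tan(-0.27)·0.05 = 1.7771
v' = 18.0000 + 1.4000·0.05 = 18.0700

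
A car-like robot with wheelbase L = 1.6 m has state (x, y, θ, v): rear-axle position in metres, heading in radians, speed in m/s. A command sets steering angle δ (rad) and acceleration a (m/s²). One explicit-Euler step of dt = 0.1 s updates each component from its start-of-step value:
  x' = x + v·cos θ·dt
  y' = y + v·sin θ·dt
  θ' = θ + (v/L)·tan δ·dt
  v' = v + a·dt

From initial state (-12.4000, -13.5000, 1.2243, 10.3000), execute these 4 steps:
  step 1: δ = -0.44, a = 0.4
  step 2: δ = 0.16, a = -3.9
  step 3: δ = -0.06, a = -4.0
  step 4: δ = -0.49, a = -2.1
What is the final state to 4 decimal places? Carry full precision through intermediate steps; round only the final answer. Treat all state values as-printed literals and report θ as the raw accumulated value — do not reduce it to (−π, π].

after step 1 (δ=-0.44, a=0.4): (-12.050207, -12.531215, 0.921235, 10.340000)
after step 2 (δ=0.16, a=-3.9): (-11.424806, -11.707790, 1.025527, 9.950000)
after step 3 (δ=-0.06, a=-4.0): (-10.908750, -10.857077, 0.988169, 9.550000)
after step 4 (δ=-0.49, a=-2.1): (-10.383291, -10.059633, 0.669803, 9.340000)

(-10.3833, -10.0596, 0.6698, 9.3400)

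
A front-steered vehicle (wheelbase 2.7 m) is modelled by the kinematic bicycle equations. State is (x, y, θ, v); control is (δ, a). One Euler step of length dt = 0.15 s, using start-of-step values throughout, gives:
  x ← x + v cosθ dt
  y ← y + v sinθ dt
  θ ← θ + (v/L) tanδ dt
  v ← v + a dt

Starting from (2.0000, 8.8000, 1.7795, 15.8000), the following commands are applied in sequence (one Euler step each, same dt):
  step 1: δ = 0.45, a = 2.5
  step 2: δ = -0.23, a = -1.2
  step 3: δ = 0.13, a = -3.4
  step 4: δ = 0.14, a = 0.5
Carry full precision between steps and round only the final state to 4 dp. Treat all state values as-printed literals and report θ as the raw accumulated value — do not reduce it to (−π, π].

after step 1 (δ=0.45, a=2.5): (1.508955, 11.118572, 2.203515, 16.175000)
after step 2 (δ=-0.23, a=-1.2): (0.074218, 13.075155, 1.993111, 15.995000)
after step 3 (δ=0.13, a=-3.4): (-0.909170, 15.263613, 2.109286, 15.485000)
after step 4 (δ=0.14, a=0.5): (-2.100368, 17.257658, 2.230518, 15.560000)

(-2.1004, 17.2577, 2.2305, 15.5600)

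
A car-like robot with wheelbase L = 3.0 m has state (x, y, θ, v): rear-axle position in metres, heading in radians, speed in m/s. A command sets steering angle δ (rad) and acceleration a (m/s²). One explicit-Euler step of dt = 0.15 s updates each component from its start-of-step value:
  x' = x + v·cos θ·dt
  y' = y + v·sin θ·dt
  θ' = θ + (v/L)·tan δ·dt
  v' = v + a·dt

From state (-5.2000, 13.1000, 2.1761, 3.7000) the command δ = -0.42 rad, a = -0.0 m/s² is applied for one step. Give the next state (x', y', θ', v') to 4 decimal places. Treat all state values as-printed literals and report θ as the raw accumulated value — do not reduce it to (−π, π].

(-5.5158, 13.5564, 2.0935, 3.7000)

x' = -5.2000 + 3.7000·cos(2.1761)·0.15 = -5.5158
y' = 13.1000 + 3.7000·sin(2.1761)·0.15 = 13.5564
θ' = 2.1761 + (3.7000/3.0)·tan(-0.42)·0.15 = 2.0935
v' = 3.7000 + 0.0000·0.15 = 3.7000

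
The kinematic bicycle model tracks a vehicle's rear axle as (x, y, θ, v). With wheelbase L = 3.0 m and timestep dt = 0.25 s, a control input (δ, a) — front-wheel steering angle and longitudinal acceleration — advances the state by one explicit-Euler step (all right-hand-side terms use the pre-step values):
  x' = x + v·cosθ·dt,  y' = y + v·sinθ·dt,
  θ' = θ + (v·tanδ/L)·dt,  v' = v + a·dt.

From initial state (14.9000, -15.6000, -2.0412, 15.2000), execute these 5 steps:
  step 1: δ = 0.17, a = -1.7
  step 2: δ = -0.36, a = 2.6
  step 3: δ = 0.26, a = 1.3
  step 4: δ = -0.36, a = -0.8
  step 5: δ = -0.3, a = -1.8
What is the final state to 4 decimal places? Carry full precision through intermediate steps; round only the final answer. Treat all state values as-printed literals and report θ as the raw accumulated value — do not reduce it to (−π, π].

(5.3130, -31.6476, -2.8401, 15.1000)

after step 1 (δ=0.17, a=-1.7): (13.177665, -18.987265, -1.823768, 14.775000)
after step 2 (δ=-0.36, a=2.6): (12.253185, -22.563453, -2.287214, 15.425000)
after step 3 (δ=0.26, a=1.3): (9.720835, -25.471694, -1.945266, 15.750000)
after step 4 (δ=-0.36, a=-0.8): (8.280582, -29.136333, -2.439294, 15.550000)
after step 5 (δ=-0.3, a=-1.8): (5.313021, -31.647557, -2.840142, 15.100000)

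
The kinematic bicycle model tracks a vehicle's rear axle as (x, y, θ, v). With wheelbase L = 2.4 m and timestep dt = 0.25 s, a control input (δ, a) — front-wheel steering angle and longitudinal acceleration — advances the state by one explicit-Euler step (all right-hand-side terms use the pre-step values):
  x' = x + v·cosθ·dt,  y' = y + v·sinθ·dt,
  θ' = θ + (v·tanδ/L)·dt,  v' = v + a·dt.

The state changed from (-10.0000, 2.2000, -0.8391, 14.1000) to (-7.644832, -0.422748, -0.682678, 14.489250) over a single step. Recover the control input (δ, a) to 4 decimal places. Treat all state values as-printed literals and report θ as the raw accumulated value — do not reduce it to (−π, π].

δ = 0.1061, a = 1.5570

a = (v'−v)/dt = (0.389250)/0.25 = 1.5570
Δθ = θ'−θ = 0.156422;  (v·dt/L) = 14.1000·0.25/2.4 = 1.468750
tan δ = Δθ·L/(v·dt) = 0.106500  →  δ = 0.1061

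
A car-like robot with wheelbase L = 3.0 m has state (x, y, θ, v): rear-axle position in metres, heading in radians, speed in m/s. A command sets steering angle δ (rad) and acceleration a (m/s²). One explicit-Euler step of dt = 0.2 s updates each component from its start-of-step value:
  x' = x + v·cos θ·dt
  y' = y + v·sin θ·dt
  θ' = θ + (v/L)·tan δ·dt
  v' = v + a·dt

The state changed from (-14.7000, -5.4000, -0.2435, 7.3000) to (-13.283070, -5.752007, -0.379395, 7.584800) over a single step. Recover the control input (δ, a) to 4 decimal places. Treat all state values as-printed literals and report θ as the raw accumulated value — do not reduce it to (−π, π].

a = (v'−v)/dt = (0.284800)/0.2 = 1.4240
Δθ = θ'−θ = -0.135895;  (v·dt/L) = 7.3000·0.2/3.0 = 0.486667
tan δ = Δθ·L/(v·dt) = -0.279236  →  δ = -0.2723

δ = -0.2723, a = 1.4240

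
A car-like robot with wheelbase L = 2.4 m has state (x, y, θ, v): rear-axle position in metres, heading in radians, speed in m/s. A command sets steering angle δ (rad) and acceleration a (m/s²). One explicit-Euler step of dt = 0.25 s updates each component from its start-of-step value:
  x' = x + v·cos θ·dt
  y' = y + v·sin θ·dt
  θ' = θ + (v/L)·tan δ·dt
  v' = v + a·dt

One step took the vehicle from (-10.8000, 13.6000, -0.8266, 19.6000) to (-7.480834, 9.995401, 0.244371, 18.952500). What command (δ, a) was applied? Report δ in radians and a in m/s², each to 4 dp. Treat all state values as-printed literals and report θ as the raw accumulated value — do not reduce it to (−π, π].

δ = 0.4831, a = -2.5900

a = (v'−v)/dt = (-0.647500)/0.25 = -2.5900
Δθ = θ'−θ = 1.070971;  (v·dt/L) = 19.6000·0.25/2.4 = 2.041667
tan δ = Δθ·L/(v·dt) = 0.524557  →  δ = 0.4831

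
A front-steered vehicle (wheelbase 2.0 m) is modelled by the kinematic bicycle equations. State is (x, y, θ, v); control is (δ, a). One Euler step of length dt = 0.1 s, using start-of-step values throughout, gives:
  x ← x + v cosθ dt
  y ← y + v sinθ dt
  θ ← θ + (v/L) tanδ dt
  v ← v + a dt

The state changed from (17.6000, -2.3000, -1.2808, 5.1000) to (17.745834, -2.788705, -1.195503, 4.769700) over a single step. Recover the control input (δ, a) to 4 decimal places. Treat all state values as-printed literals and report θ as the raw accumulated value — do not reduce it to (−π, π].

δ = 0.3228, a = -3.3030

a = (v'−v)/dt = (-0.330300)/0.1 = -3.3030
Δθ = θ'−θ = 0.085297;  (v·dt/L) = 5.1000·0.1/2.0 = 0.255000
tan δ = Δθ·L/(v·dt) = 0.334498  →  δ = 0.3228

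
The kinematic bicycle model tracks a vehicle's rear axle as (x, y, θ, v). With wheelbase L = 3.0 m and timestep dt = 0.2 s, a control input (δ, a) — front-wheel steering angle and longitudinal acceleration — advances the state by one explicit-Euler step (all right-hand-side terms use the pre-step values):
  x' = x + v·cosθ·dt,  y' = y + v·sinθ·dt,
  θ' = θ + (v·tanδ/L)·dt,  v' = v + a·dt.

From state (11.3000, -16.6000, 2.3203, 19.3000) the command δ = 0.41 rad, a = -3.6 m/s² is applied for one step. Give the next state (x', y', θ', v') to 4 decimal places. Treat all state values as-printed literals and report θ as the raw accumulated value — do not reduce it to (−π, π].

(8.6703, -13.7744, 2.8795, 18.5800)

x' = 11.3000 + 19.3000·cos(2.3203)·0.2 = 8.6703
y' = -16.6000 + 19.3000·sin(2.3203)·0.2 = -13.7744
θ' = 2.3203 + (19.3000/3.0)·tan(0.41)·0.2 = 2.8795
v' = 19.3000 − 3.6000·0.2 = 18.5800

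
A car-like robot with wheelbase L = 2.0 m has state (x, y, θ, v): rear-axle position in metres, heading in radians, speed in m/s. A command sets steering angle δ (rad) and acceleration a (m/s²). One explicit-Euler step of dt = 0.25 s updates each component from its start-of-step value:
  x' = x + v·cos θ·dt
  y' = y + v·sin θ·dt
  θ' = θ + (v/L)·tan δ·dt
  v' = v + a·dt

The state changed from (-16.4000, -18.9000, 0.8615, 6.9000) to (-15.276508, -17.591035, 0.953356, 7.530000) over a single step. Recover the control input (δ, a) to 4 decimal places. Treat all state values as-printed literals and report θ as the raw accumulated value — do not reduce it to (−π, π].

a = (v'−v)/dt = (0.630000)/0.25 = 2.5200
Δθ = θ'−θ = 0.091856;  (v·dt/L) = 6.9000·0.25/2.0 = 0.862500
tan δ = Δθ·L/(v·dt) = 0.106500  →  δ = 0.1061

δ = 0.1061, a = 2.5200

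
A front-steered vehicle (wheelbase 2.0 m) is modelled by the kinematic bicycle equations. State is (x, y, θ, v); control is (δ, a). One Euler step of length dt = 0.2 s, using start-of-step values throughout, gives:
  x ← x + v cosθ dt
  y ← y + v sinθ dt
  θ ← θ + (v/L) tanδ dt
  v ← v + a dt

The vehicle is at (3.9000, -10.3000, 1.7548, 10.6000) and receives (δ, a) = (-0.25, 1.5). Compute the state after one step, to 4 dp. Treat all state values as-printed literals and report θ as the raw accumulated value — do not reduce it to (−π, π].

(3.5121, -8.2158, 1.4841, 10.9000)

x' = 3.9000 + 10.6000·cos(1.7548)·0.2 = 3.5121
y' = -10.3000 + 10.6000·sin(1.7548)·0.2 = -8.2158
θ' = 1.7548 + (10.6000/2.0)·tan(-0.25)·0.2 = 1.4841
v' = 10.6000 + 1.5000·0.2 = 10.9000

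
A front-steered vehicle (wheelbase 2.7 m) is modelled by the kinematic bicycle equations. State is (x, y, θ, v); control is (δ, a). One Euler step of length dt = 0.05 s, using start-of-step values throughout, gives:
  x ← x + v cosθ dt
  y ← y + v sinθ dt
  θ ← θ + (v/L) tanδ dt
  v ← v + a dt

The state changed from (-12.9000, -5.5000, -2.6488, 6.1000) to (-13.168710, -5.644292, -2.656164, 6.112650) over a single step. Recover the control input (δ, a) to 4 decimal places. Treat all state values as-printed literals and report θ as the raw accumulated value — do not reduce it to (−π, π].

δ = -0.0651, a = 0.2530

a = (v'−v)/dt = (0.012650)/0.05 = 0.2530
Δθ = θ'−θ = -0.007364;  (v·dt/L) = 6.1000·0.05/2.7 = 0.112963
tan δ = Δθ·L/(v·dt) = -0.065190  →  δ = -0.0651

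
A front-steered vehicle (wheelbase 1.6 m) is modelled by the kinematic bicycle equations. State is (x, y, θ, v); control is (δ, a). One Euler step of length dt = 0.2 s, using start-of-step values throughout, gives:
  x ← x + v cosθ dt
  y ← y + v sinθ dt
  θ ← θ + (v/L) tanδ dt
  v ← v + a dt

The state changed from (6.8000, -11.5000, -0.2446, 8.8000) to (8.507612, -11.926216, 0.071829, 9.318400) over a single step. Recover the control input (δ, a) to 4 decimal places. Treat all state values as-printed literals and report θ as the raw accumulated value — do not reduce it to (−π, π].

δ = 0.2801, a = 2.5920

a = (v'−v)/dt = (0.518400)/0.2 = 2.5920
Δθ = θ'−θ = 0.316429;  (v·dt/L) = 8.8000·0.2/1.6 = 1.100000
tan δ = Δθ·L/(v·dt) = 0.287663  →  δ = 0.2801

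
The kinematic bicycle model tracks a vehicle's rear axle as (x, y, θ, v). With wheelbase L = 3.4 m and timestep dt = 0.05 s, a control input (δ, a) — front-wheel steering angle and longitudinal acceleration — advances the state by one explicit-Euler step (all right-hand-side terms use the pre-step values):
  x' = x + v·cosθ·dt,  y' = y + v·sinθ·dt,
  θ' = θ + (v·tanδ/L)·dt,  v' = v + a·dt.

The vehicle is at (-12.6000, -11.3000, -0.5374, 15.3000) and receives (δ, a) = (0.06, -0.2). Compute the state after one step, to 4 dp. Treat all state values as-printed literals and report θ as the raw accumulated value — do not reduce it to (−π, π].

x' = -12.6000 + 15.3000·cos(-0.5374)·0.05 = -11.9428
y' = -11.3000 + 15.3000·sin(-0.5374)·0.05 = -11.6916
θ' = -0.5374 + (15.3000/3.4)·tan(0.06)·0.05 = -0.5239
v' = 15.3000 − 0.2000·0.05 = 15.2900

(-11.9428, -11.6916, -0.5239, 15.2900)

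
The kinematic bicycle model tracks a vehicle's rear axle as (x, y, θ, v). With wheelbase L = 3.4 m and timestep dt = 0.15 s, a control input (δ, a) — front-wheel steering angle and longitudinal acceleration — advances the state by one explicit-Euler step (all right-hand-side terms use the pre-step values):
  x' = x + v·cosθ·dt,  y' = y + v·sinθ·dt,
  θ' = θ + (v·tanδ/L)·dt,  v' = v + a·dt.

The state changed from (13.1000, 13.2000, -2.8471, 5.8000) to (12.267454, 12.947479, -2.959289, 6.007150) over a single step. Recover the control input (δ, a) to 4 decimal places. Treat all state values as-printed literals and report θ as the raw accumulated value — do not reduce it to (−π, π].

a = (v'−v)/dt = (0.207150)/0.15 = 1.3810
Δθ = θ'−θ = -0.112189;  (v·dt/L) = 5.8000·0.15/3.4 = 0.255882
tan δ = Δθ·L/(v·dt) = -0.438440  →  δ = -0.4132

δ = -0.4132, a = 1.3810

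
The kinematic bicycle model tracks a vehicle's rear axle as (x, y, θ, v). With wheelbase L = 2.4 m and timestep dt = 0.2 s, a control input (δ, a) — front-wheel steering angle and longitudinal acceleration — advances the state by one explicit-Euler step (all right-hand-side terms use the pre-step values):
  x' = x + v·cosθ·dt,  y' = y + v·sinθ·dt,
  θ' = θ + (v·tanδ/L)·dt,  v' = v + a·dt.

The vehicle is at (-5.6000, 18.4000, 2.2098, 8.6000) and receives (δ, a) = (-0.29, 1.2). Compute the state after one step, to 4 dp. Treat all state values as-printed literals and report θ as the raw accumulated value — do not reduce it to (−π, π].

(-6.6258, 19.7806, 1.9959, 8.8400)

x' = -5.6000 + 8.6000·cos(2.2098)·0.2 = -6.6258
y' = 18.4000 + 8.6000·sin(2.2098)·0.2 = 19.7806
θ' = 2.2098 + (8.6000/2.4)·tan(-0.29)·0.2 = 1.9959
v' = 8.6000 + 1.2000·0.2 = 8.8400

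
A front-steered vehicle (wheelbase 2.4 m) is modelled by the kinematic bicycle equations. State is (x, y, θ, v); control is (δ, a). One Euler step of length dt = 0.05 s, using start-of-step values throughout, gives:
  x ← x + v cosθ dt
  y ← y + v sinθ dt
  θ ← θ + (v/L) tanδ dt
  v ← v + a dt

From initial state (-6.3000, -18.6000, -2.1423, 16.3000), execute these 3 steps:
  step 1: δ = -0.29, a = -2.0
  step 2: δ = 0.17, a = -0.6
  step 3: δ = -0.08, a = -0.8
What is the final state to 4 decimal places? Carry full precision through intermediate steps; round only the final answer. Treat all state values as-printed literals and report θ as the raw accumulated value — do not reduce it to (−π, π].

(-7.7120, -20.5794, -2.2127, 16.1300)

after step 1 (δ=-0.29, a=-2.0): (-6.740831, -19.285487, -2.243636, 16.200000)
after step 2 (δ=0.17, a=-0.6): (-7.245631, -19.918952, -2.185702, 16.170000)
after step 3 (δ=-0.08, a=-0.8): (-7.712039, -20.579357, -2.212709, 16.130000)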